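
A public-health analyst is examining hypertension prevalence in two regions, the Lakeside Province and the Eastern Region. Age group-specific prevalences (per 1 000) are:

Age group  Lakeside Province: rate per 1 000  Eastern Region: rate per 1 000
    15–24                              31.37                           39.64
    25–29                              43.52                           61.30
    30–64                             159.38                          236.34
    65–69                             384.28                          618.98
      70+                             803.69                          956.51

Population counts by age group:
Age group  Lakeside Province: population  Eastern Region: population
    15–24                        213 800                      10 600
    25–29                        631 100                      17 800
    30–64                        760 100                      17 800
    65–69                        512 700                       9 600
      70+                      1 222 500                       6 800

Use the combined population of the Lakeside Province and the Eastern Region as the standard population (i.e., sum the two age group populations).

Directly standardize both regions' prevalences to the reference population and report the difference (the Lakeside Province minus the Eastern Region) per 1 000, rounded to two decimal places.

-112.76

Combined standard total = 3 402 800; weights = 0.0659, 0.1907, 0.2286, 0.1535, 0.3613.
The Lakeside Province: 0.0659×31.37 + 0.1907×43.52 + 0.2286×159.38 + 0.1535×384.28 + 0.3613×803.69 = 396.1287 per 1 000.
The Eastern Region: 0.0659×39.64 + 0.1907×61.30 + 0.2286×236.34 + 0.1535×618.98 + 0.3613×956.51 = 508.8905 per 1 000.
Difference = 396.1287 − 508.8905 = -112.7618.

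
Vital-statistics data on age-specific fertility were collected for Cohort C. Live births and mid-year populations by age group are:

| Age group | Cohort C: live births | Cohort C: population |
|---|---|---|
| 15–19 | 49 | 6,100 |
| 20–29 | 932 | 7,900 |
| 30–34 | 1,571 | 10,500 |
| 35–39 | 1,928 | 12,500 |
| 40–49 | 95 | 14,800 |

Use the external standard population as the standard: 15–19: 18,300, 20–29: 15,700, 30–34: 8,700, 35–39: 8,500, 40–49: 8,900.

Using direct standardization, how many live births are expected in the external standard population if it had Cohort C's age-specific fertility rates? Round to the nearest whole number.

4669

Age-specific rates per 1,000 for Cohort C: 8.033, 117.975, 149.619, 154.240, 6.419.
Expected live births = Σ (standard pop × age-specific rate ÷ 1,000)
= 18,300×8.033/1,000 + 15,700×117.975/1,000 + 8,700×149.619/1,000 + 8,500×154.240/1,000 + 8,900×6.419/1,000
= 147.00 + 1852.20 + 1301.69 + 1311.04 + 57.13 = 4669.06.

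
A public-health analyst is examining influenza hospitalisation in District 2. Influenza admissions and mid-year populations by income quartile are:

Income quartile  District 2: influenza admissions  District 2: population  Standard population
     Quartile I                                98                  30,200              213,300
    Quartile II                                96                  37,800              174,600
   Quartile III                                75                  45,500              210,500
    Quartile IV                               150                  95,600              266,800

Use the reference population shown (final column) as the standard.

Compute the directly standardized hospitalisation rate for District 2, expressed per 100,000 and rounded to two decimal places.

Income-specific rates per 100,000 for District 2: 324.50, 253.97, 164.84, 156.90.
Standard total = 865,200; weights = 0.2465, 0.2018, 0.2433, 0.3084.
Standardized rate: 0.2465×324.50 + 0.2018×253.97 + 0.2433×164.84 + 0.3084×156.90 = 219.7401 per 100,000.

219.74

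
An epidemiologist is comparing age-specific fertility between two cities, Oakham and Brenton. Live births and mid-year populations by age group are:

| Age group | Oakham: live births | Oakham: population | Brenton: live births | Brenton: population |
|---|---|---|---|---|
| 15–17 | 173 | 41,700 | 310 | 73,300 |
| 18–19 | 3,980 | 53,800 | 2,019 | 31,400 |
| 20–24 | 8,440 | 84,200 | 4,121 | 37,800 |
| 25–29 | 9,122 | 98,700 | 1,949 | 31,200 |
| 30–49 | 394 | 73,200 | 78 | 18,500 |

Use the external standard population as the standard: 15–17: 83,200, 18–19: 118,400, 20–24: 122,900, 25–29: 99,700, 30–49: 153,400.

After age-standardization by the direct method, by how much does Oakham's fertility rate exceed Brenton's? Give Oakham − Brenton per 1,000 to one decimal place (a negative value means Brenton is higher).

Age-specific rates per 1,000 for Oakham: 4.149, 73.978, 100.238, 92.421, 5.383.
For Brenton: 4.229, 64.299, 109.021, 62.468, 4.216.
Standard total = 577,600; weights = 0.1440, 0.2050, 0.2128, 0.1726, 0.2656.
Oakham: 0.1440×4.149 + 0.2050×73.978 + 0.2128×100.238 + 0.1726×92.421 + 0.2656×5.383 = 54.4727 per 1,000.
Brenton: 0.1440×4.229 + 0.2050×64.299 + 0.2128×109.021 + 0.1726×62.468 + 0.2656×4.216 = 48.8893 per 1,000.
Difference = 54.4727 − 48.8893 = 5.5834.

5.6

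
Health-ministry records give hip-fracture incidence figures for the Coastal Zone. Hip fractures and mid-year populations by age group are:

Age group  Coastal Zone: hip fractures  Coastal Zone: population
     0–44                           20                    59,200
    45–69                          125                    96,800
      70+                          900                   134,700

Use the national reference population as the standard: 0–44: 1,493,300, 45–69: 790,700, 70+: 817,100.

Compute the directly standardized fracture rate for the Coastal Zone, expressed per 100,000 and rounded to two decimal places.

Age-specific rates per 100,000 for the Coastal Zone: 33.78, 129.13, 668.15.
Standard total = 3,101,100; weights = 0.4815, 0.2550, 0.2635.
Standardized rate: 0.4815×33.78 + 0.2550×129.13 + 0.2635×668.15 = 225.2429 per 100,000.

225.24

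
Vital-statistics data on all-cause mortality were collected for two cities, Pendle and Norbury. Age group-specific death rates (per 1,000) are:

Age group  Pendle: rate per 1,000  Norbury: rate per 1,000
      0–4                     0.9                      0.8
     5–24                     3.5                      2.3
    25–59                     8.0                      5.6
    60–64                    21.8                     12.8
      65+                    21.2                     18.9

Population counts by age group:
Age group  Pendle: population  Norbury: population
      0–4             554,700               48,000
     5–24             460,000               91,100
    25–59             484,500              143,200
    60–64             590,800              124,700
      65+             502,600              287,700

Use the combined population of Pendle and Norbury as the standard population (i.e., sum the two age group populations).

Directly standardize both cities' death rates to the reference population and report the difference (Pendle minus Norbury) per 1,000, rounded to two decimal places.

3.19

Combined standard total = 3,287,300; weights = 0.1833, 0.1676, 0.1909, 0.2177, 0.2404.
Pendle: 0.1833×0.9 + 0.1676×3.5 + 0.1909×8.0 + 0.2177×21.8 + 0.2404×21.2 = 12.1209 per 1,000.
Norbury: 0.1833×0.8 + 0.1676×2.3 + 0.1909×5.6 + 0.2177×12.8 + 0.2404×18.9 = 8.9313 per 1,000.
Difference = 12.1209 − 8.9313 = 3.1896.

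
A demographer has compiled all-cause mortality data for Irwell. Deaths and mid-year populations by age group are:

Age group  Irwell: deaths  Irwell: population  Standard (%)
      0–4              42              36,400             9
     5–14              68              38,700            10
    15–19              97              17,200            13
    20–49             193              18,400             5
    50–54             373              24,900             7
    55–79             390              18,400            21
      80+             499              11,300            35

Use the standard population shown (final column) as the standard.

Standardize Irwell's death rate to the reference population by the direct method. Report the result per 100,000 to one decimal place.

2249.3

Age-specific rates per 100,000 for Irwell: 115.38, 175.71, 563.95, 1048.91, 1497.99, 2119.57, 4415.93.
Standard weights: 0.09, 0.10, 0.13, 0.05, 0.07, 0.21, 0.35.
Standardized rate: 0.0900×115.38 + 0.1000×175.71 + 0.1300×563.95 + 0.0500×1048.91 + 0.0700×1497.99 + 0.2100×2119.57 + 0.3500×4415.93 = 2249.2586 per 100,000.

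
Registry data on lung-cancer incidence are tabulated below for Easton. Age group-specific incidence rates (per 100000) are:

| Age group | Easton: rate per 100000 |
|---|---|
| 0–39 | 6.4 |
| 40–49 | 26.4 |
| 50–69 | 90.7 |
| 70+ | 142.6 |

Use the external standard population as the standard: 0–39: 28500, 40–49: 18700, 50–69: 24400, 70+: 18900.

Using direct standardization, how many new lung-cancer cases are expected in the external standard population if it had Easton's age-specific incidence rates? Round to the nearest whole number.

56

Expected new lung-cancer cases = Σ (standard pop × age-specific rate ÷ 100000)
= 28500×6.4/100000 + 18700×26.4/100000 + 24400×90.7/100000 + 18900×142.6/100000
= 1.82 + 4.94 + 22.13 + 26.95 = 55.84.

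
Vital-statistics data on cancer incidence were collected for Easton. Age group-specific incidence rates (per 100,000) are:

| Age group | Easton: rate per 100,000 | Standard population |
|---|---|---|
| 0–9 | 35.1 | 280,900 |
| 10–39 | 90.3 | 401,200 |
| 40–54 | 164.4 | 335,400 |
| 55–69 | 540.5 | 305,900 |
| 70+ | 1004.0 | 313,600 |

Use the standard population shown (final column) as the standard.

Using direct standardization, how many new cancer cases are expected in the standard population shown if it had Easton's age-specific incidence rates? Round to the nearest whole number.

Expected new cancer cases = Σ (standard pop × age-specific rate ÷ 100,000)
= 280,900×35.1/100,000 + 401,200×90.3/100,000 + 335,400×164.4/100,000 + 305,900×540.5/100,000 + 313,600×1004.0/100,000
= 98.60 + 362.28 + 551.40 + 1653.39 + 3148.54 = 5814.21.

5814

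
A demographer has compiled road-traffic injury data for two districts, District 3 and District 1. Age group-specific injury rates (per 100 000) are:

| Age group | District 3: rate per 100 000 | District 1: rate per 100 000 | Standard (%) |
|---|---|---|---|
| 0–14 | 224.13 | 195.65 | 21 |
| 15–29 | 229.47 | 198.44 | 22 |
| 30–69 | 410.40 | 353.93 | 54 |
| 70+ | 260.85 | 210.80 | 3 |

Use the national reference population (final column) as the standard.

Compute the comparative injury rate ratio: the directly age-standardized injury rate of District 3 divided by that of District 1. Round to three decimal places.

1.159

Standard weights: 0.21, 0.22, 0.54, 0.03.
District 3: 0.2100×224.13 + 0.2200×229.47 + 0.5400×410.40 + 0.0300×260.85 = 326.9922 per 100 000.
District 1: 0.2100×195.65 + 0.2200×198.44 + 0.5400×353.93 + 0.0300×210.80 = 282.1895 per 100 000.
Ratio = 326.9922 ÷ 282.1895 = 1.15877.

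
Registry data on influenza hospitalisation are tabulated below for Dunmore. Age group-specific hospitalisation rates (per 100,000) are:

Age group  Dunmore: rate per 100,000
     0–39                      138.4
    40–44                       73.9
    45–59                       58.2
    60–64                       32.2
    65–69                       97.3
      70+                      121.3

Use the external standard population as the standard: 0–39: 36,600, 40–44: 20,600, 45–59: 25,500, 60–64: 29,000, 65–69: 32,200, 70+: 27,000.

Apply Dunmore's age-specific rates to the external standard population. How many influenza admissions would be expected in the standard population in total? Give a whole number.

154

Expected influenza admissions = Σ (standard pop × age-specific rate ÷ 100,000)
= 36,600×138.4/100,000 + 20,600×73.9/100,000 + 25,500×58.2/100,000 + 29,000×32.2/100,000 + 32,200×97.3/100,000 + 27,000×121.3/100,000
= 50.65 + 15.22 + 14.84 + 9.34 + 31.33 + 32.75 = 154.14.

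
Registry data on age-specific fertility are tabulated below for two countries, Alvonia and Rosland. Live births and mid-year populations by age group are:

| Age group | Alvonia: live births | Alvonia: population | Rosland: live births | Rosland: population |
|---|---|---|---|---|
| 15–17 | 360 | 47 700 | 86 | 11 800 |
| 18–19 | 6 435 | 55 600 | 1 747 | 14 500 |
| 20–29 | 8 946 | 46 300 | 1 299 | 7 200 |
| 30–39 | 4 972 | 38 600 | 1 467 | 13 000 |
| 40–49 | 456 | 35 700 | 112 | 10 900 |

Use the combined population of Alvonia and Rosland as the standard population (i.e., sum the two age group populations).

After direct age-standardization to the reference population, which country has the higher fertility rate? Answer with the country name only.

Age-specific rates per 1 000 for Alvonia: 7.547, 115.737, 193.218, 128.808, 12.773.
For Rosland: 7.288, 120.483, 180.417, 112.846, 10.275.
Combined standard total = 281 300; weights = 0.2115, 0.2492, 0.1902, 0.1834, 0.1657.
Alvonia: 0.2115×7.547 + 0.2492×115.737 + 0.1902×193.218 + 0.1834×128.808 + 0.1657×12.773 = 92.9298 per 1 000.
Rosland: 0.2115×7.288 + 0.2492×120.483 + 0.1902×180.417 + 0.1834×112.846 + 0.1657×10.275 = 88.2811 per 1 000.

Alvonia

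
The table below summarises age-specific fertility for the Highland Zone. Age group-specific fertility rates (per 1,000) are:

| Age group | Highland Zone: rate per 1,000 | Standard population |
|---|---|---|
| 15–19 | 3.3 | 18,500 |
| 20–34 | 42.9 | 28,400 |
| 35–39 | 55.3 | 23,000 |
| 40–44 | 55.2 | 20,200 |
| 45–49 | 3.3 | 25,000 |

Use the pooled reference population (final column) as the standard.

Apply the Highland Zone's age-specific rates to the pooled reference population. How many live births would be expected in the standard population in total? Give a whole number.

Expected live births = Σ (standard pop × age-specific rate ÷ 1,000)
= 18,500×3.3/1,000 + 28,400×42.9/1,000 + 23,000×55.3/1,000 + 20,200×55.2/1,000 + 25,000×3.3/1,000
= 61.05 + 1218.36 + 1271.90 + 1115.04 + 82.50 = 3748.85.

3749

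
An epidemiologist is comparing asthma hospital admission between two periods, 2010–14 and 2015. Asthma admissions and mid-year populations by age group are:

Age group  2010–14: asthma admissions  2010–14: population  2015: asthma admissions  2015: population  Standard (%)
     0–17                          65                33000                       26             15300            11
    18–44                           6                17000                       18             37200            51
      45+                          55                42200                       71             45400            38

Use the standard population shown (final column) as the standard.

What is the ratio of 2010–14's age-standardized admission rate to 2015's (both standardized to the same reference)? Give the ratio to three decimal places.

0.868

Age-specific rates per 10000 for 2010–14: 19.70, 3.53, 13.03.
For 2015: 16.99, 4.84, 15.64.
Standard weights: 0.11, 0.51, 0.38.
2010–14: 0.1100×19.70 + 0.5100×3.53 + 0.3800×13.03 = 8.9193 per 10000.
2015: 0.1100×16.99 + 0.5100×4.84 + 0.3800×15.64 = 10.2798 per 10000.
Ratio = 8.9193 ÷ 10.2798 = 0.86765.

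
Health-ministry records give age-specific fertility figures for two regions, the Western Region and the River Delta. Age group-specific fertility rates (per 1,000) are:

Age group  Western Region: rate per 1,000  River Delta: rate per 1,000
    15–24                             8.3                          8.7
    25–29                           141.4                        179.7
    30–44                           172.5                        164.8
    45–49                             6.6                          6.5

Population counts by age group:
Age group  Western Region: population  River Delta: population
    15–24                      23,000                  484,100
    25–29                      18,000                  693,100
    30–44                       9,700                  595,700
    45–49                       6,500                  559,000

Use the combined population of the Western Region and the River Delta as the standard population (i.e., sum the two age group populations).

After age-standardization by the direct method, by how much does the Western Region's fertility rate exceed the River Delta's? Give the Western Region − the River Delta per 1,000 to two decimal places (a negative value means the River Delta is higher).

-9.51

Combined standard total = 2,389,100; weights = 0.2123, 0.2976, 0.2534, 0.2367.
The Western Region: 0.2123×8.3 + 0.2976×141.4 + 0.2534×172.5 + 0.2367×6.6 = 89.1224 per 1,000.
The River Delta: 0.2123×8.7 + 0.2976×179.7 + 0.2534×164.8 + 0.2367×6.5 = 98.6322 per 1,000.
Difference = 89.1224 − 98.6322 = -9.5098.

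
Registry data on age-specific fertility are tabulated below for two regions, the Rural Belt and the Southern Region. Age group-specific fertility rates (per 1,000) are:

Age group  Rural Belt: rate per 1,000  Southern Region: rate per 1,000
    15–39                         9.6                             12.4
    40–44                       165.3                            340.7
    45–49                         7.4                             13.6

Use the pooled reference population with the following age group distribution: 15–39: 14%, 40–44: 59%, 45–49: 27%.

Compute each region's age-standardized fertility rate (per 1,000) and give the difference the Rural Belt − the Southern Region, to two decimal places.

Standard weights: 0.14, 0.59, 0.27.
The Rural Belt: 0.1400×9.6 + 0.5900×165.3 + 0.2700×7.4 = 100.8690 per 1,000.
The Southern Region: 0.1400×12.4 + 0.5900×340.7 + 0.2700×13.6 = 206.4210 per 1,000.
Difference = 100.8690 − 206.4210 = -105.5520.

-105.55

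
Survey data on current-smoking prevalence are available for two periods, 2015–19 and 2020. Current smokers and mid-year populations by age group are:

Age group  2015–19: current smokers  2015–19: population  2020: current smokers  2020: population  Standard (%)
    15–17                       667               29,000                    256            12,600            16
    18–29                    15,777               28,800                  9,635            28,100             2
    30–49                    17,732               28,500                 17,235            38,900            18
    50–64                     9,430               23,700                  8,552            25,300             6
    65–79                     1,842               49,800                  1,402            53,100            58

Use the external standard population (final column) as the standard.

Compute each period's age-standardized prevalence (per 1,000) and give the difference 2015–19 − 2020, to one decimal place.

Age-specific rates per 1,000 for 2015–19: 23.000, 547.812, 622.175, 397.890, 36.988.
For 2020: 20.317, 342.883, 443.059, 338.024, 26.403.
Standard weights: 0.16, 0.02, 0.18, 0.06, 0.58.
2015–19: 0.1600×23.000 + 0.0200×547.812 + 0.1800×622.175 + 0.0600×397.890 + 0.5800×36.988 = 171.9543 per 1,000.
2020: 0.1600×20.317 + 0.0200×342.883 + 0.1800×443.059 + 0.0600×338.024 + 0.5800×26.403 = 125.4543 per 1,000.
Difference = 171.9543 − 125.4543 = 46.5000.

46.5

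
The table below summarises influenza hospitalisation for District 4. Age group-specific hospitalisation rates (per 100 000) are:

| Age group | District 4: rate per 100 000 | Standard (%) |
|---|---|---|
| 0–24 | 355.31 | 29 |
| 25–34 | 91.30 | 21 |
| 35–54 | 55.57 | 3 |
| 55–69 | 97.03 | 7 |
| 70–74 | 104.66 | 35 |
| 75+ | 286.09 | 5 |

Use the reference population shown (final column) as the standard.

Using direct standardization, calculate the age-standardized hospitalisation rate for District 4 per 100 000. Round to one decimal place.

181.6

Standard weights: 0.29, 0.21, 0.03, 0.07, 0.35, 0.05.
Standardized rate: 0.2900×355.31 + 0.2100×91.30 + 0.0300×55.57 + 0.0700×97.03 + 0.3500×104.66 + 0.0500×286.09 = 181.6076 per 100 000.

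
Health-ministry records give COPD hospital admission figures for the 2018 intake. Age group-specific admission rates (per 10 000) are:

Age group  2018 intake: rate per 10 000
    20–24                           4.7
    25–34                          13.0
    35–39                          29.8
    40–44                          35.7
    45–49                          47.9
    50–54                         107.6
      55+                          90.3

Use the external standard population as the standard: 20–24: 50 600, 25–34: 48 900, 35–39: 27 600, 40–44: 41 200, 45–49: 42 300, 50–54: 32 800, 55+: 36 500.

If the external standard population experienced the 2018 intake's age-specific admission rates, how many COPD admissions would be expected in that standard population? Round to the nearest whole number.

1202

Expected COPD admissions = Σ (standard pop × age-specific rate ÷ 10 000)
= 50 600×4.7/10 000 + 48 900×13.0/10 000 + 27 600×29.8/10 000 + 41 200×35.7/10 000 + 42 300×47.9/10 000 + 32 800×107.6/10 000 + 36 500×90.3/10 000
= 23.78 + 63.57 + 82.25 + 147.08 + 202.62 + 352.93 + 329.60 = 1201.82.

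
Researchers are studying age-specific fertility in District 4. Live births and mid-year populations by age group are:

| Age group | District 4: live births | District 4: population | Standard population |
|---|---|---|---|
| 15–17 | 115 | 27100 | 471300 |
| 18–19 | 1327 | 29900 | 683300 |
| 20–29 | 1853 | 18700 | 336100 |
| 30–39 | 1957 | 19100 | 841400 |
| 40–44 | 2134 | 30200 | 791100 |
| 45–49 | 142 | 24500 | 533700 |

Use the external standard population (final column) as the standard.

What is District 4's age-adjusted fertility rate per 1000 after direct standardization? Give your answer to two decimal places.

57.65

Age-specific rates per 1000 for District 4: 4.244, 44.381, 99.091, 102.461, 70.662, 5.796.
Standard total = 3656900; weights = 0.1289, 0.1869, 0.0919, 0.2301, 0.2163, 0.1459.
Standardized rate: 0.1289×4.244 + 0.1869×44.381 + 0.0919×99.091 + 0.2301×102.461 + 0.2163×70.662 + 0.1459×5.796 = 57.6540 per 1000.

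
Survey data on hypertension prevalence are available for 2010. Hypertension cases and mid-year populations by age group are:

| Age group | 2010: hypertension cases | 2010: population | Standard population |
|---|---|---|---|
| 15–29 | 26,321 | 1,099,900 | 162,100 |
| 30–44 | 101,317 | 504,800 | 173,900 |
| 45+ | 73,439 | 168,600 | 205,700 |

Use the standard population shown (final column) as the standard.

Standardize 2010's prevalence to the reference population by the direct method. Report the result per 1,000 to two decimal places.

237.00

Age-specific rates per 1,000 for 2010: 23.930, 200.707, 435.581.
Standard total = 541,700; weights = 0.2992, 0.3210, 0.3797.
Standardized rate: 0.2992×23.930 + 0.3210×200.707 + 0.3797×435.581 = 236.9968 per 1,000.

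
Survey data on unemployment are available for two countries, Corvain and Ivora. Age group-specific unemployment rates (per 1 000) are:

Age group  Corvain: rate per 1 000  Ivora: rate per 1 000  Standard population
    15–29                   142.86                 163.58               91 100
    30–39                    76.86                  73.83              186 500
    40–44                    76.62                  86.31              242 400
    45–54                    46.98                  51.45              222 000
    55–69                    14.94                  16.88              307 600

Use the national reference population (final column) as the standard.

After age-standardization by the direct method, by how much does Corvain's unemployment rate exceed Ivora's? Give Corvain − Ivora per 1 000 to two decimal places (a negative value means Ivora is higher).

Standard total = 1 049 600; weights = 0.0868, 0.1777, 0.2309, 0.2115, 0.2931.
Corvain: 0.0868×142.86 + 0.1777×76.86 + 0.2309×76.62 + 0.2115×46.98 + 0.2931×14.94 = 58.0666 per 1 000.
Ivora: 0.0868×163.58 + 0.1777×73.83 + 0.2309×86.31 + 0.2115×51.45 + 0.2931×16.88 = 63.0785 per 1 000.
Difference = 58.0666 − 63.0785 = -5.0118.

-5.01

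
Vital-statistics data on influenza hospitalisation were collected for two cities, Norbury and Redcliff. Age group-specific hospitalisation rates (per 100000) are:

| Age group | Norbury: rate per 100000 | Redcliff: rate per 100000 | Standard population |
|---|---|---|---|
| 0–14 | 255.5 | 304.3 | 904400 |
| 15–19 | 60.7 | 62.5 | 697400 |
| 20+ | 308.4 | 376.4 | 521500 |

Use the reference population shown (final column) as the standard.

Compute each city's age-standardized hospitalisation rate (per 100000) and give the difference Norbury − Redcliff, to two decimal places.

-38.08

Standard total = 2123300; weights = 0.4259, 0.3285, 0.2456.
Norbury: 0.4259×255.5 + 0.3285×60.7 + 0.2456×308.4 = 204.5104 per 100000.
Redcliff: 0.4259×304.3 + 0.3285×62.5 + 0.2456×376.4 = 242.5889 per 100000.
Difference = 204.5104 − 242.5889 = -38.0785.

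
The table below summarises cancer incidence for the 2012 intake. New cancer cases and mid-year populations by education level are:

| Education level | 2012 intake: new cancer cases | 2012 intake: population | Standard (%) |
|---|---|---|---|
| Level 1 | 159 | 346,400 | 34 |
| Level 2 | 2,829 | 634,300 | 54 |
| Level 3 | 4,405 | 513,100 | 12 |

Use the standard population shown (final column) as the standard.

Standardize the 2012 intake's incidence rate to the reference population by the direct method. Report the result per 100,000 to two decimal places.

Education-specific rates per 100,000 for the 2012 intake: 45.90, 446.00, 858.51.
Standard weights: 0.34, 0.54, 0.12.
Standardized rate: 0.3400×45.90 + 0.5400×446.00 + 0.1200×858.51 = 359.4690 per 100,000.

359.47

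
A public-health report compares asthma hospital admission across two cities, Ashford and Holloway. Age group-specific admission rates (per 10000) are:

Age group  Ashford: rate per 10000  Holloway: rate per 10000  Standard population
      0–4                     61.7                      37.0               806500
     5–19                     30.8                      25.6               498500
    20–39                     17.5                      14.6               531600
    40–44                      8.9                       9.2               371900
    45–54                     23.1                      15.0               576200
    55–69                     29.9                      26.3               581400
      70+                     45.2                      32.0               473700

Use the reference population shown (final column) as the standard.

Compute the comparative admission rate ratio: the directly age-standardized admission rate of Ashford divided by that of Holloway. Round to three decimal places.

1.398

Standard total = 3839800; weights = 0.2100, 0.1298, 0.1384, 0.0969, 0.1501, 0.1514, 0.1234.
Ashford: 0.2100×61.7 + 0.1298×30.8 + 0.1384×17.5 + 0.0969×8.9 + 0.1501×23.1 + 0.1514×29.9 + 0.1234×45.2 = 33.8125 per 10000.
Holloway: 0.2100×37.0 + 0.1298×25.6 + 0.1384×14.6 + 0.0969×9.2 + 0.1501×15.0 + 0.1514×26.3 + 0.1234×32.0 = 24.1880 per 10000.
Ratio = 33.8125 ÷ 24.1880 = 1.39790.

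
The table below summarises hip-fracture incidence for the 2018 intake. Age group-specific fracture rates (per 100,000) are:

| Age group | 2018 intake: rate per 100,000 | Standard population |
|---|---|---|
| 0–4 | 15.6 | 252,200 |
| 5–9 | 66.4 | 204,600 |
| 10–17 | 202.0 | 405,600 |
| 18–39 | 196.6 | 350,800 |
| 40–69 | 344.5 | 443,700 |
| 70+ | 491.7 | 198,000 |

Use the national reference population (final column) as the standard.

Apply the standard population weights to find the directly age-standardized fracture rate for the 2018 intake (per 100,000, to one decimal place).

Standard total = 1,854,900; weights = 0.1360, 0.1103, 0.2187, 0.1891, 0.2392, 0.1067.
Standardized rate: 0.1360×15.6 + 0.1103×66.4 + 0.2187×202.0 + 0.1891×196.6 + 0.2392×344.5 + 0.1067×491.7 = 225.6884 per 100,000.

225.7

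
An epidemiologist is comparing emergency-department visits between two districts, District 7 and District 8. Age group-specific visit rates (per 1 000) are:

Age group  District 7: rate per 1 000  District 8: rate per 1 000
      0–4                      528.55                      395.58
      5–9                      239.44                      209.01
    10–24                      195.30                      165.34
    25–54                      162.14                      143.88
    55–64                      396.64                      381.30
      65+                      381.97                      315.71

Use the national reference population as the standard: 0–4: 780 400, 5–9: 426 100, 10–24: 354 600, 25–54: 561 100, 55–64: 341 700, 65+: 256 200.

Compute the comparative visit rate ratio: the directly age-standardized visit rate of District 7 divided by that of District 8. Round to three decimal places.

Standard total = 2 720 100; weights = 0.2869, 0.1566, 0.1304, 0.2063, 0.1256, 0.0942.
District 7: 0.2869×528.55 + 0.1566×239.44 + 0.1304×195.30 + 0.2063×162.14 + 0.1256×396.64 + 0.0942×381.97 = 333.8585 per 1 000.
District 8: 0.2869×395.58 + 0.1566×209.01 + 0.1304×165.34 + 0.2063×143.88 + 0.1256×381.30 + 0.0942×315.71 = 275.1022 per 1 000.
Ratio = 333.8585 ÷ 275.1022 = 1.21358.

1.214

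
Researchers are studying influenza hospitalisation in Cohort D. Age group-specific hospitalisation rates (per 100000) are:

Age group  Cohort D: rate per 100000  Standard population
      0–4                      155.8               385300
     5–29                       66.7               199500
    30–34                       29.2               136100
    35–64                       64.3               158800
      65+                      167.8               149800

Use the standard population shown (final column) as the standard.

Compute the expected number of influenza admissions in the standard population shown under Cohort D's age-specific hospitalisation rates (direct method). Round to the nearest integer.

Expected influenza admissions = Σ (standard pop × age-specific rate ÷ 100000)
= 385300×155.8/100000 + 199500×66.7/100000 + 136100×29.2/100000 + 158800×64.3/100000 + 149800×167.8/100000
= 600.30 + 133.07 + 39.74 + 102.11 + 251.36 = 1126.58.

1127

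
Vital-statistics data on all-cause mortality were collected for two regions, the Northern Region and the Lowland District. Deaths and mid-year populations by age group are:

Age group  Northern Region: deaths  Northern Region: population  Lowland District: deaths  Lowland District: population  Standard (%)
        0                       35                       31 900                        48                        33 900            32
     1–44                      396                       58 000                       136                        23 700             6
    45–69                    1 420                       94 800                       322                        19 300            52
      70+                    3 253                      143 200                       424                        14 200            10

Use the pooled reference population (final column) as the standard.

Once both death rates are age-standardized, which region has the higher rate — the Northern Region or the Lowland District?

Lowland District

Age-specific rates per 100 000 for the Northern Region: 109.72, 682.76, 1497.89, 2271.65.
For the Lowland District: 141.59, 573.84, 1668.39, 2985.92.
Standard weights: 0.32, 0.06, 0.52, 0.10.
The Northern Region: 0.3200×109.72 + 0.0600×682.76 + 0.5200×1497.89 + 0.1000×2271.65 = 1082.1430 per 100 000.
The Lowland District: 0.3200×141.59 + 0.0600×573.84 + 0.5200×1668.39 + 0.1000×2985.92 = 1245.8964 per 100 000.
The crude rates (1556.57 vs 1020.86) would put the Northern Region higher, but that reflects its age composition; once standardized to a common age structure, the Lowland District has the higher underlying rate.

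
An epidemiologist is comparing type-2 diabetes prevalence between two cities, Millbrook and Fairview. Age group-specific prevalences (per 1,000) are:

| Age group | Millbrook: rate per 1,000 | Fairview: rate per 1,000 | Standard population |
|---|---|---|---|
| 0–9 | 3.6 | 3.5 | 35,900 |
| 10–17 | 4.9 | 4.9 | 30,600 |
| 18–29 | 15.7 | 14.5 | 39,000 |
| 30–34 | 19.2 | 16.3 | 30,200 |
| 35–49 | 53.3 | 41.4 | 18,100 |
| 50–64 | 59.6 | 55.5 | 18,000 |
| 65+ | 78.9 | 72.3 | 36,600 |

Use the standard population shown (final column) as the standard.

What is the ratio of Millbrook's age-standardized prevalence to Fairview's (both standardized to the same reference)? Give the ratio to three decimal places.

Standard total = 208,400; weights = 0.1723, 0.1468, 0.1871, 0.1449, 0.0869, 0.0864, 0.1756.
Millbrook: 0.1723×3.6 + 0.1468×4.9 + 0.1871×15.7 + 0.1449×19.2 + 0.0869×53.3 + 0.0864×59.6 + 0.1756×78.9 = 30.6938 per 1,000.
Fairview: 0.1723×3.5 + 0.1468×4.9 + 0.1871×14.5 + 0.1449×16.3 + 0.0869×41.4 + 0.0864×55.5 + 0.1756×72.3 = 27.4850 per 1,000.
Ratio = 30.6938 ÷ 27.4850 = 1.11675.

1.117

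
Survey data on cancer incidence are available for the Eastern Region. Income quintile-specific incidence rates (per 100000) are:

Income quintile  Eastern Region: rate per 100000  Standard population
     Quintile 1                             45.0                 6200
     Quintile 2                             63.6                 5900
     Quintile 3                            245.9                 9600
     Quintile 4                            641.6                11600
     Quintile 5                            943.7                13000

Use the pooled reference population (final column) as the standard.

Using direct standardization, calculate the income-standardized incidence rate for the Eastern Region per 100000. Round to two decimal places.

Standard total = 46300; weights = 0.1339, 0.1274, 0.2073, 0.2505, 0.2808.
Standardized rate: 0.1339×45.0 + 0.1274×63.6 + 0.2073×245.9 + 0.2505×641.6 + 0.2808×943.7 = 490.8324 per 100000.

490.83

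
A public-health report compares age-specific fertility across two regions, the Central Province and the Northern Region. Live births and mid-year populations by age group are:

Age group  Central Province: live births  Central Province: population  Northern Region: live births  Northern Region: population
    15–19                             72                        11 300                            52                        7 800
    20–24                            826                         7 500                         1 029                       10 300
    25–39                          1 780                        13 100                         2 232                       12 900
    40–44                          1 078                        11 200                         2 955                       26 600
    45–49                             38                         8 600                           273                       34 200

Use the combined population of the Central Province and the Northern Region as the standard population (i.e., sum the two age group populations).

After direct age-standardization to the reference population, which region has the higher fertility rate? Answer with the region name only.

Northern Region

Age-specific rates per 1 000 for the Central Province: 6.372, 110.133, 135.878, 96.250, 4.419.
For the Northern Region: 6.667, 99.903, 173.023, 111.090, 7.982.
Combined standard total = 143 500; weights = 0.1331, 0.1240, 0.1812, 0.2634, 0.2983.
The Central Province: 0.1331×6.372 + 0.1240×110.133 + 0.1812×135.878 + 0.2634×96.250 + 0.2983×4.419 = 65.7997 per 1 000.
The Northern Region: 0.1331×6.667 + 0.1240×99.903 + 0.1812×173.023 + 0.2634×111.090 + 0.2983×7.982 = 76.2723 per 1 000.
The crude rates (73.38 vs 71.25) would put the Central Province higher, but that reflects its age composition; once standardized to a common age structure, the Northern Region has the higher underlying rate.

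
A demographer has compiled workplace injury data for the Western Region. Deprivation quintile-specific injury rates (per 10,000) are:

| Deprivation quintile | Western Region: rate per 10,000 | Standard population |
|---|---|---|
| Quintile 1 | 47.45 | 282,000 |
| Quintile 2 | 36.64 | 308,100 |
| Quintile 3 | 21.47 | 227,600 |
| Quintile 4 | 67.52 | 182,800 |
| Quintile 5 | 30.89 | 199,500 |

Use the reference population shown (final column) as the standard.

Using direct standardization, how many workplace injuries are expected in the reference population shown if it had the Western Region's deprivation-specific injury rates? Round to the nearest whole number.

4806

Expected workplace injuries = Σ (standard pop × deprivation-specific rate ÷ 10,000)
= 282,000×47.45/10,000 + 308,100×36.64/10,000 + 227,600×21.47/10,000 + 182,800×67.52/10,000 + 199,500×30.89/10,000
= 1338.09 + 1128.88 + 488.66 + 1234.27 + 616.26 = 4806.15.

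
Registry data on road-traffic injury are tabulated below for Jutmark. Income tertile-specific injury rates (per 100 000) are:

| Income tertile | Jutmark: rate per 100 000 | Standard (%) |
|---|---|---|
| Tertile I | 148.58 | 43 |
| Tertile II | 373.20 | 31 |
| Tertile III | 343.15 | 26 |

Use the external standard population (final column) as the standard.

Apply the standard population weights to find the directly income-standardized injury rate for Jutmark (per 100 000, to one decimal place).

268.8

Standard weights: 0.43, 0.31, 0.26.
Standardized rate: 0.4300×148.58 + 0.3100×373.20 + 0.2600×343.15 = 268.8004 per 100 000.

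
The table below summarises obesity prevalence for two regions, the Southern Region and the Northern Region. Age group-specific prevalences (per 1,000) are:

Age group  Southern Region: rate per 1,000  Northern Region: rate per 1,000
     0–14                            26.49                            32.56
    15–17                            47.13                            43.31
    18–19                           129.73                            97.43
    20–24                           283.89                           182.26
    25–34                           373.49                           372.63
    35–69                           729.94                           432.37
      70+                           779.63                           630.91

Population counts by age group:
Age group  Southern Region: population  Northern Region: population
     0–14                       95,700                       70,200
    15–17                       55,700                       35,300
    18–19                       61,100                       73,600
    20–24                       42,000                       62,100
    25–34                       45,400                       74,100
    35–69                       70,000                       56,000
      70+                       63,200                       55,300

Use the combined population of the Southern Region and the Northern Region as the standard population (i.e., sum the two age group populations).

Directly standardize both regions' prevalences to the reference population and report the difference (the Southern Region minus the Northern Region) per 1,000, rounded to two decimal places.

80.83

Combined standard total = 859,700; weights = 0.1930, 0.1059, 0.1567, 0.1211, 0.1390, 0.1466, 0.1378.
The Southern Region: 0.1930×26.49 + 0.1059×47.13 + 0.1567×129.73 + 0.1211×283.89 + 0.1390×373.49 + 0.1466×729.94 + 0.1378×779.63 = 331.1641 per 1,000.
The Northern Region: 0.1930×32.56 + 0.1059×43.31 + 0.1567×97.43 + 0.1211×182.26 + 0.1390×372.63 + 0.1466×432.37 + 0.1378×630.91 = 250.3324 per 1,000.
Difference = 331.1641 − 250.3324 = 80.8317.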